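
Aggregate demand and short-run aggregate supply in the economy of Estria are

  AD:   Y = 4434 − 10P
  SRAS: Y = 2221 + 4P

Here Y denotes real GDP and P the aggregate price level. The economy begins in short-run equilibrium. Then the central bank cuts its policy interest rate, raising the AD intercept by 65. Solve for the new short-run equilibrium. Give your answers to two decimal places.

This is a positive demand shock: AD shifts right.
New AD: Y = 4499 − 10P.
Set AD = SRAS: 4499 − 10P = 2221 + 4P, so 2278 = 14P and P = 162.71.
Substituting into AD, Y = 2871.86.

P = 162.71, Y = 2871.86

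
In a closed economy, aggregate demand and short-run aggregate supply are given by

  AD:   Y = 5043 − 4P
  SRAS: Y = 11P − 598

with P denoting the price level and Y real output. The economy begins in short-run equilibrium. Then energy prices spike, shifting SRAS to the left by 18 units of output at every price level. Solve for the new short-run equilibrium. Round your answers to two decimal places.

This is a negative supply shock: SRAS shifts left.
New SRAS: Y = 11P − 616.
Set AD = SRAS: 5043 − 4P = 11P − 616, so 5659 = 15P and P = 377.27.
Substituting into AD, Y = 3533.93.

P = 377.27, Y = 3533.93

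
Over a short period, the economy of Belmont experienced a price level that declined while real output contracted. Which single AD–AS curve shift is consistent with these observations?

P fell and Y fell. An AD shift moves P and Y in the same direction; an SRAS shift moves them in opposite directions.
Here P and Y moved in the same direction, so the AD curve shifted.
Since Y fell, AD shifted left.

AD shifted left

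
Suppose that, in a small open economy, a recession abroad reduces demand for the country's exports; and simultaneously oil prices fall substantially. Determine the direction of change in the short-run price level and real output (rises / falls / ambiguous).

The first event is a negative demand shock: AD shifts left, which by itself pushes P down and Y down.
The second is a favourable supply shock: SRAS shifts right, which by itself pushes P down and Y up.
Both shocks push P down, so P falls. The two shocks push Y in opposite directions, so the effect on Y is ambiguous.

Price level: falls; output: ambiguous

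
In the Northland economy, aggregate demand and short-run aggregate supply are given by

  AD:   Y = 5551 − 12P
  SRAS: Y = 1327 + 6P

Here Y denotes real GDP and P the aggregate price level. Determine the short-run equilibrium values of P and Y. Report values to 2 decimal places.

Set AD = SRAS: 5551 − 12P = 1327 + 6P, so 4224 = 18P and P = 234.67.
Substituting into AD, Y = 5551 − 12P = 2735.00.

P = 234.67, Y = 2735.00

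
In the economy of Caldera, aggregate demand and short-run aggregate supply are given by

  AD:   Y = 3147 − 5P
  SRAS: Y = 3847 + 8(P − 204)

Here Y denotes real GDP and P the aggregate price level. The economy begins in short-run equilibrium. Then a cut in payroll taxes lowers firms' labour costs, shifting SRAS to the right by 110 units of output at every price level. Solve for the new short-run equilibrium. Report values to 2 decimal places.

P = 63.23, Y = 2830.85

This is a positive supply shock: SRAS shifts right.
New SRAS: Y = 2325 + 8P.
Set AD = SRAS: 3147 − 5P = 2325 + 8P, so 822 = 13P and P = 63.23.
Substituting into AD, Y = 2830.85.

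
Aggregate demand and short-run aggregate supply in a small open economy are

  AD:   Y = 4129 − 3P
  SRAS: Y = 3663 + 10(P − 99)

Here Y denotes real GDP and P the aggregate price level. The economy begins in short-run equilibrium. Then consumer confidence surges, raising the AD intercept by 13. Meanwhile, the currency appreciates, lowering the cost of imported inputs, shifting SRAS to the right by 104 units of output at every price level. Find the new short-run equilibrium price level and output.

After both shocks: AD is Y = 4142 − 3P and SRAS is Y = 2777 + 10P.
Setting them equal: 1365 = 13P, so P = 105.
Y = 4142 − 3·105 = 3827.

P = 105, Y = 3827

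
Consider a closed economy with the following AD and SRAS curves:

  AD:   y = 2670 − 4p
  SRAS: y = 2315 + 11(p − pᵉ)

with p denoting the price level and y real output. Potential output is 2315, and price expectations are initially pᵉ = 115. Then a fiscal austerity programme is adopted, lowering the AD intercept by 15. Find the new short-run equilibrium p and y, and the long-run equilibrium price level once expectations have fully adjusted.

AD shifts left: new AD is y = 2655 − 4p. With pᵉ = 115, SRAS is y = 1050 + 11p.
Short run: 2655 − 4p = 1050 + 11p gives 1605 = 15p, so p = 107 and y = 2655 − 4·107 = 2227.
y = 2227 is below potential 2315; expectations adjust and SRAS shifts right until y = 2315.
Long run: on the new AD curve, 2315 = 2655 − 4p gives p = 85.

Short run: p = 107, y = 2227. Long run: p = 85.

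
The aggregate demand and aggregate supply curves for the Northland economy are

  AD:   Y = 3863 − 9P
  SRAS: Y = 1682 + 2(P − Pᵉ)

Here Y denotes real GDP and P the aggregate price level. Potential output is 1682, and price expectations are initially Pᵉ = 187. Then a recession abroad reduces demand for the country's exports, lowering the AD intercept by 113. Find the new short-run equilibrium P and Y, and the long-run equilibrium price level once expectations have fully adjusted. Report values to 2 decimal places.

AD shifts left: new AD is Y = 3750 − 9P. With Pᵉ = 187, SRAS is Y = 1308 + 2P.
Short run: 3750 − 9P = 1308 + 2P gives 2442 = 11P, so P = 222.00 and Y = 3750 − 9P = 1752.00.
Y = 1752.00 is above potential 1682; expectations adjust and SRAS shifts left until Y = 1682.
Long run: on the new AD curve, 1682 = 3750 − 9P gives P = 229.78.

Short run: P = 222.00, Y = 1752.00. Long run: P = 229.78.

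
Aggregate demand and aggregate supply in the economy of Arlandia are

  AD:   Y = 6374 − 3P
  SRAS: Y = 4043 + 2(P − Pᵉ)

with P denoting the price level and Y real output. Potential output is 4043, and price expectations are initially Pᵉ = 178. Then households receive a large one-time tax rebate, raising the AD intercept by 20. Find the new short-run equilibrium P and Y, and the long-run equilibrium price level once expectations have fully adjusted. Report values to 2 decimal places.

Short run: P = 541.40, Y = 4769.80. Long run: P = 783.67.

AD shifts right: new AD is Y = 6394 − 3P. With Pᵉ = 178, SRAS is Y = 3687 + 2P.
Short run: 6394 − 3P = 3687 + 2P gives 2707 = 5P, so P = 541.40 and Y = 6394 − 3P = 4769.80.
Y = 4769.80 is above potential 4043; expectations adjust and SRAS shifts left until Y = 4043.
Long run: on the new AD curve, 4043 = 6394 − 3P gives P = 783.67.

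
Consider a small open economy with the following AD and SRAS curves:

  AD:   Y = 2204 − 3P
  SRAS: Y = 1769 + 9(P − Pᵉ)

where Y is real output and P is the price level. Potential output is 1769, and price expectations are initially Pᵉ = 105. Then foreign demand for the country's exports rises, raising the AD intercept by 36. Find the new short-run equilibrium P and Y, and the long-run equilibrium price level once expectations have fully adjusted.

AD shifts right: new AD is Y = 2240 − 3P. With Pᵉ = 105, SRAS is Y = 824 + 9P.
Short run: 2240 − 3P = 824 + 9P gives 1416 = 12P, so P = 118 and Y = 2240 − 3·118 = 1886.
Y = 1886 is above potential 1769; expectations adjust and SRAS shifts left until Y = 1769.
Long run: on the new AD curve, 1769 = 2240 − 3P gives P = 157.

Short run: P = 118, Y = 1886. Long run: P = 157.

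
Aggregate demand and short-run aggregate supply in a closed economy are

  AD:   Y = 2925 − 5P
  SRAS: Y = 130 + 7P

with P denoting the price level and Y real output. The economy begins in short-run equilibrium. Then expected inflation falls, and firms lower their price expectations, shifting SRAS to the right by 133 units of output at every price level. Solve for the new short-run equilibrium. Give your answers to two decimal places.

This is a positive supply shock: SRAS shifts right.
New SRAS: Y = 263 + 7P.
Set AD = SRAS: 2925 − 5P = 263 + 7P, so 2662 = 12P and P = 221.83.
Substituting into AD, Y = 1815.83.

P = 221.83, Y = 1815.83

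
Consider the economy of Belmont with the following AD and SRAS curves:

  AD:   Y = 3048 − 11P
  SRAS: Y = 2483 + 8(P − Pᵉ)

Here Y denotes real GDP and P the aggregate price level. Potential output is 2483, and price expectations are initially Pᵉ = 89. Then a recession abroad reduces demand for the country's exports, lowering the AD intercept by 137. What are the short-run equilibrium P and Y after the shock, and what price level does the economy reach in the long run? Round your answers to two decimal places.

Short run: P = 60.00, Y = 2251.00. Long run: P = 38.91.

AD shifts left: new AD is Y = 2911 − 11P. With Pᵉ = 89, SRAS is Y = 1771 + 8P.
Short run: 2911 − 11P = 1771 + 8P gives 1140 = 19P, so P = 60.00 and Y = 2911 − 11P = 2251.00.
Y = 2251.00 is below potential 2483; expectations adjust and SRAS shifts right until Y = 2483.
Long run: on the new AD curve, 2483 = 2911 − 11P gives P = 38.91.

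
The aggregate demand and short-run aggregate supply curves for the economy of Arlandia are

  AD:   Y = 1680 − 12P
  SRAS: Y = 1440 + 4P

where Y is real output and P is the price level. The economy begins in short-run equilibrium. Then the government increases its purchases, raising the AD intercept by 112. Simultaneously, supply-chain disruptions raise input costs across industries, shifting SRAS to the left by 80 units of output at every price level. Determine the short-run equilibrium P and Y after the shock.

P = 27, Y = 1468

After both shocks: AD is Y = 1792 − 12P and SRAS is Y = 1360 + 4P.
Setting them equal: 432 = 16P, so P = 27.
Y = 1792 − 12·27 = 1468.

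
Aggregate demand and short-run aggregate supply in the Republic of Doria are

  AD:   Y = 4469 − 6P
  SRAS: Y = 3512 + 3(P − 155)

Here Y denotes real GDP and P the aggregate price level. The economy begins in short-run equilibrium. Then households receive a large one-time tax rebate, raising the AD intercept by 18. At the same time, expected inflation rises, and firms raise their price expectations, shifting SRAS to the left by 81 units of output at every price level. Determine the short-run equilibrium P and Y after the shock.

After both shocks: AD is Y = 4487 − 6P and SRAS is Y = 2966 + 3P.
Setting them equal: 1521 = 9P, so P = 169.
Y = 4487 − 6·169 = 3473.

P = 169, Y = 3473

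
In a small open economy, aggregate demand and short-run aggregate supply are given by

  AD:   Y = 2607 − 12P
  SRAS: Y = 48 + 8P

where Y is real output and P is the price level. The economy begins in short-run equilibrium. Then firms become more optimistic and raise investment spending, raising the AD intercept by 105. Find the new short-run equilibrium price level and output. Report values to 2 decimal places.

This is a positive demand shock: AD shifts right.
New AD: Y = 2712 − 12P.
Set AD = SRAS: 2712 − 12P = 48 + 8P, so 2664 = 20P and P = 133.20.
Substituting into AD, Y = 1113.60.

P = 133.20, Y = 1113.60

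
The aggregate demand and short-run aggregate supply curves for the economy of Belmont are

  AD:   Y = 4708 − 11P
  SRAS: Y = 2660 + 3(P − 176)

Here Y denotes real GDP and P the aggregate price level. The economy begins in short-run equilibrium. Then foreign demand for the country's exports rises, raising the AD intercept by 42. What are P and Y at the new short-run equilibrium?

P = 187, Y = 2693

This is a positive demand shock: AD shifts right.
New AD: Y = 4750 − 11P.
SRAS can be written Y = 2132 + 3P.
Set AD = SRAS: 4750 − 11P = 2132 + 3P, so 2618 = 14P and P = 187.
Y = 4750 − 11·187 = 2693.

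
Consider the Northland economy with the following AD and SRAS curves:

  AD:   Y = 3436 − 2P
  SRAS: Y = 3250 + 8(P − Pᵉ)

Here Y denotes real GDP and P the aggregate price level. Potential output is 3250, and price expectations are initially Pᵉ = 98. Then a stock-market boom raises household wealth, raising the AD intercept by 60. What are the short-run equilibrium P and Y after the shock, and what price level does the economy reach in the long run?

AD shifts right: new AD is Y = 3496 − 2P. With Pᵉ = 98, SRAS is Y = 2466 + 8P.
Short run: 3496 − 2P = 2466 + 8P gives 1030 = 10P, so P = 103 and Y = 3496 − 2·103 = 3290.
Y = 3290 is above potential 3250; expectations adjust and SRAS shifts left until Y = 3250.
Long run: on the new AD curve, 3250 = 3496 − 2P gives P = 123.

Short run: P = 103, Y = 3290. Long run: P = 123.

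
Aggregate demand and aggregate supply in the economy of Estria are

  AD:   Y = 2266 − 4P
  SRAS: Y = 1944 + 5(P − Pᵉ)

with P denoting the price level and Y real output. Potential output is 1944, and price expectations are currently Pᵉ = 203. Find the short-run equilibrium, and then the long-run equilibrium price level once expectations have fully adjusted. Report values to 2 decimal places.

Short run: with Pᵉ = 203, SRAS is Y = 929 + 5P. Setting AD = SRAS gives 1337 = 9P, so P = 148.56 and Y = 2266 − 4P = 1671.78.
Output 1671.78 is below potential 1944, so over time expected prices fall and SRAS shifts right until Y returns to 1944.
Long run: Y = 1944 on the AD curve gives 1944 = 2266 − 4P, so P = 80.50.

Short run: P = 148.56, Y = 1671.78. Long run: P = 80.50.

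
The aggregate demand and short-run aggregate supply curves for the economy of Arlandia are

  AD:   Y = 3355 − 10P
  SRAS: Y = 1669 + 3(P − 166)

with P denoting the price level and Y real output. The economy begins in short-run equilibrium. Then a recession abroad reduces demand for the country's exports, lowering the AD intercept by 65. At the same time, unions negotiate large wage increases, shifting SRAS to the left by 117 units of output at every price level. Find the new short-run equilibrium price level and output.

P = 172, Y = 1570

After both shocks: AD is Y = 3290 − 10P and SRAS is Y = 1054 + 3P.
Setting them equal: 2236 = 13P, so P = 172.
Y = 3290 − 10·172 = 1570.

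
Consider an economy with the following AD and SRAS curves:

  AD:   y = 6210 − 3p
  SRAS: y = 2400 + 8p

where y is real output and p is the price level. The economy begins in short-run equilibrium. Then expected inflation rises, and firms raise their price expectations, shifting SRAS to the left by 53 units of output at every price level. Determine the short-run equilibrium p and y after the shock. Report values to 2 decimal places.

p = 351.18, y = 5156.45

This is a negative supply shock: SRAS shifts left.
New SRAS: y = 2347 + 8p.
Set AD = SRAS: 6210 − 3p = 2347 + 8p, so 3863 = 11p and p = 351.18.
Substituting into AD, y = 5156.45.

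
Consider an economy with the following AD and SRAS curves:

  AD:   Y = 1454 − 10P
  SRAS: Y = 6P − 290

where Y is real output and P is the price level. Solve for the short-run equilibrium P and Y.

P = 109, Y = 364

Set AD = SRAS: 1454 − 10P = 6P − 290, so 1744 = 16P and P = 109.
Then Y = 1454 − 10·109 = 364.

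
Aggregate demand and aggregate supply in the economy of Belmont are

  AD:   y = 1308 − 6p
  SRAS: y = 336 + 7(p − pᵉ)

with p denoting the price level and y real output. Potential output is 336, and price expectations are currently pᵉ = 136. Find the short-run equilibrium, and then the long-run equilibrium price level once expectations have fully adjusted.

Short run: with pᵉ = 136, SRAS is y = 7p − 616. Setting AD = SRAS gives 1924 = 13p, so p = 148 and y = 1308 − 6·148 = 420.
Output 420 is above potential 336, so over time expected prices rise and SRAS shifts left until y returns to 336.
Long run: y = 336 on the AD curve gives 336 = 1308 − 6p, so p = 162.

Short run: p = 148, y = 420. Long run: p = 162.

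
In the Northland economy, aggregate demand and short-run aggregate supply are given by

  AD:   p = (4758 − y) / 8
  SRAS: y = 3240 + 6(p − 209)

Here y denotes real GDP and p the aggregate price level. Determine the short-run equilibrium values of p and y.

Write SRAS as y = 3240 + 6p − 1254 = 1986 + 6p.
Rearrange AD to y = 4758 − 8p.
Set AD = SRAS: 4758 − 8p = 1986 + 6p, so 2772 = 14p and p = 198.
Then y = 4758 − 8·198 = 3174.

p = 198, y = 3174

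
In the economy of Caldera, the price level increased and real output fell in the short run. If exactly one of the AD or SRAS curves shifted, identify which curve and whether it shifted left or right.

P rose and Y fell. An AD shift moves P and Y in the same direction; an SRAS shift moves them in opposite directions.
Here P and Y moved in opposite directions, so the SRAS curve shifted.
Since Y fell, SRAS shifted left.

SRAS shifted left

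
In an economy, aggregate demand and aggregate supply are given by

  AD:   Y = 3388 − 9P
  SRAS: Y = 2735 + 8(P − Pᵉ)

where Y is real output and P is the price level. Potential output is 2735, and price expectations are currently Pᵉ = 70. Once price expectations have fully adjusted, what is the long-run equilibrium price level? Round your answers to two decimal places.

Short run: with Pᵉ = 70, SRAS is Y = 2175 + 8P. Setting AD = SRAS gives 1213 = 17P, so P = 71.35 and Y = 3388 − 9P = 2745.82.
Output 2745.82 is above potential 2735, so over time expected prices rise and SRAS shifts left until Y returns to 2735.
Long run: Y = 2735 on the AD curve gives 2735 = 3388 − 9P, so P = 72.56.

Long-run P = 72.56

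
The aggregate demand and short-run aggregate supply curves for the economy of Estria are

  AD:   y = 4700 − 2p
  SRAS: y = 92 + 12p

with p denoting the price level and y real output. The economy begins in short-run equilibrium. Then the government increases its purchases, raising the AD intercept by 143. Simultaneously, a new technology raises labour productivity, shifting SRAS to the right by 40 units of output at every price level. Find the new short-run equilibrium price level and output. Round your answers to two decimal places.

After both shocks: AD is y = 4843 − 2p and SRAS is y = 132 + 12p.
Setting them equal: 4711 = 14p, so p = 336.50.
Substituting into AD, y = 4170.00.

p = 336.50, y = 4170.00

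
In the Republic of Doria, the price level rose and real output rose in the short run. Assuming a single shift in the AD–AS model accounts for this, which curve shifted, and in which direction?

P rose and Y rose. An AD shift moves P and Y in the same direction; an SRAS shift moves them in opposite directions.
Here P and Y moved in the same direction, so the AD curve shifted.
Since Y rose, AD shifted right.

AD shifted right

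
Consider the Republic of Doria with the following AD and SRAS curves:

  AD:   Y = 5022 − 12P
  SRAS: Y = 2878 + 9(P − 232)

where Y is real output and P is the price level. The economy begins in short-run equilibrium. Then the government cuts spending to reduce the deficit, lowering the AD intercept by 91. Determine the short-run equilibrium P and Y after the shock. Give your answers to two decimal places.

P = 197.19, Y = 2564.71

This is a negative demand shock: AD shifts left.
New AD: Y = 4931 − 12P.
SRAS can be written Y = 790 + 9P.
Set AD = SRAS: 4931 − 12P = 790 + 9P, so 4141 = 21P and P = 197.19.
Substituting into AD, Y = 2564.71.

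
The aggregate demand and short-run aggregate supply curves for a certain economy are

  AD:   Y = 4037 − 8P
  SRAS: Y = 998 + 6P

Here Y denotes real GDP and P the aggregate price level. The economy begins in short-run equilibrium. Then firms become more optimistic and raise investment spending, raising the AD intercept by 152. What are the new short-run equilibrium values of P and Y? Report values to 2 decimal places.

This is a positive demand shock: AD shifts right.
New AD: Y = 4189 − 8P.
Set AD = SRAS: 4189 − 8P = 998 + 6P, so 3191 = 14P and P = 227.93.
Substituting into AD, Y = 2365.57.

P = 227.93, Y = 2365.57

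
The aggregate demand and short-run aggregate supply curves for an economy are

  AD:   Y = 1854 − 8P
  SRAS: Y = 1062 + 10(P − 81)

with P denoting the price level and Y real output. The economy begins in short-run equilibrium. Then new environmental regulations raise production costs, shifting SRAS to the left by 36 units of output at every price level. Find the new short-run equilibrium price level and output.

This is a negative supply shock: SRAS shifts left.
New SRAS: Y = 216 + 10P.
Set AD = SRAS: 1854 − 8P = 216 + 10P, so 1638 = 18P and P = 91.
Y = 1854 − 8·91 = 1126.

P = 91, Y = 1126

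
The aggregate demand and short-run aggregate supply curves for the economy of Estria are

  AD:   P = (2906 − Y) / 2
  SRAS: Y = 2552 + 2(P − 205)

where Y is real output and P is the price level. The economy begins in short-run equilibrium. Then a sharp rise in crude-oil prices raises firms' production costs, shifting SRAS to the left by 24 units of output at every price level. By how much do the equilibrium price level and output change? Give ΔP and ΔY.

This is a negative supply shock: SRAS shifts left.
New SRAS: Y = 2118 + 2P.
Set AD = SRAS: 2906 − 2P = 2118 + 2P, so 788 = 4P and P = 197.
Y = 2906 − 2·197 = 2512.
Initially P = 191, Y = 2524, so ΔP = +6 and ΔY = -12.

ΔP = +6, ΔY = -12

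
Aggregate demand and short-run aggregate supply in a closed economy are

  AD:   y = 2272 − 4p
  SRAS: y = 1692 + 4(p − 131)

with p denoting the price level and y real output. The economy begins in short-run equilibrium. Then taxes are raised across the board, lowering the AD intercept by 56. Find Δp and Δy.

Δp = -7, Δy = -28

This is a negative demand shock: AD shifts left.
New AD: y = 2216 − 4p.
SRAS can be written y = 1168 + 4p.
Set AD = SRAS: 2216 − 4p = 1168 + 4p, so 1048 = 8p and p = 131.
y = 2216 − 4·131 = 1692.
Initially p = 138, y = 1720, so Δp = -7 and Δy = -28.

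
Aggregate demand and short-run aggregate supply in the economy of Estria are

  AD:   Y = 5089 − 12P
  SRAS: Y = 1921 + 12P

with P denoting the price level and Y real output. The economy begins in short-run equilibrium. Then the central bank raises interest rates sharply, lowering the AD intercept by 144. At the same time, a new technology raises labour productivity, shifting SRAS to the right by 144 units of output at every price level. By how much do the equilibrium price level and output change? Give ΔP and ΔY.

ΔP = -12, ΔY = +0

After both shocks: AD is Y = 4945 − 12P and SRAS is Y = 2065 + 12P.
Setting them equal: 2880 = 24P, so P = 120.
Y = 4945 − 12·120 = 3505.
Initially P = 132, Y = 3505, so ΔP = -12 and ΔY = +0.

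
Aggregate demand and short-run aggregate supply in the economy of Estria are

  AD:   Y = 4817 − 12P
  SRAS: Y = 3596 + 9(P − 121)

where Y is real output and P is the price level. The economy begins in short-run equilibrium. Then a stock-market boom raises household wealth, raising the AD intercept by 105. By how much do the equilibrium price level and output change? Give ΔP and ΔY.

This is a positive demand shock: AD shifts right.
New AD: Y = 4922 − 12P.
SRAS can be written Y = 2507 + 9P.
Set AD = SRAS: 4922 − 12P = 2507 + 9P, so 2415 = 21P and P = 115.
Y = 4922 − 12·115 = 3542.
Initially P = 110, Y = 3497, so ΔP = +5 and ΔY = +45.

ΔP = +5, ΔY = +45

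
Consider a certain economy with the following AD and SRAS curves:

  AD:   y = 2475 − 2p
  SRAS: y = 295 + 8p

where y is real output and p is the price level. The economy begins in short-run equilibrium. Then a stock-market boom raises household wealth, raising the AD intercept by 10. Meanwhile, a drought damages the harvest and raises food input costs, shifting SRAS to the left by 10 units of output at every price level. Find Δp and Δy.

Δp = +2, Δy = +6

After both shocks: AD is y = 2485 − 2p and SRAS is y = 285 + 8p.
Setting them equal: 2200 = 10p, so p = 220.
y = 2485 − 2·220 = 2045.
Initially p = 218, y = 2039, so Δp = +2 and Δy = +6.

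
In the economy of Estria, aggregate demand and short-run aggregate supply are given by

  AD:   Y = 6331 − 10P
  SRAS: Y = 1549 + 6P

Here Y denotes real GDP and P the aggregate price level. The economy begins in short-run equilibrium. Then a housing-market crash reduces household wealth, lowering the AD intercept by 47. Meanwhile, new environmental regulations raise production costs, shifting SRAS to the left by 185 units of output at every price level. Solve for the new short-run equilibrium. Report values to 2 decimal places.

P = 307.50, Y = 3209.00

After both shocks: AD is Y = 6284 − 10P and SRAS is Y = 1364 + 6P.
Setting them equal: 4920 = 16P, so P = 307.50.
Substituting into AD, Y = 3209.00.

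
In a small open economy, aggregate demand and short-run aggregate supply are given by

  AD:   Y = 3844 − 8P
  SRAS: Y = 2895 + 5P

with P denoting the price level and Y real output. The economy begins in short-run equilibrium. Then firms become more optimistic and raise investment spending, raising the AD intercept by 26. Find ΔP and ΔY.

This is a positive demand shock: AD shifts right.
New AD: Y = 3870 − 8P.
Set AD = SRAS: 3870 − 8P = 2895 + 5P, so 975 = 13P and P = 75.
Y = 3870 − 8·75 = 3270.
Initially P = 73, Y = 3260, so ΔP = +2 and ΔY = +10.

ΔP = +2, ΔY = +10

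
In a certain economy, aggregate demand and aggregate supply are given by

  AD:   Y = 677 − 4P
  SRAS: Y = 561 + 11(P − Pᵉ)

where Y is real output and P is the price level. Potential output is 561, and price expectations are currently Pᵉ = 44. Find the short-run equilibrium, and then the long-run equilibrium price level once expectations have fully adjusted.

Short run: P = 40, Y = 517. Long run: P = 29.

Short run: with Pᵉ = 44, SRAS is Y = 77 + 11P. Setting AD = SRAS gives 600 = 15P, so P = 40 and Y = 677 − 4·40 = 517.
Output 517 is below potential 561, so over time expected prices fall and SRAS shifts right until Y returns to 561.
Long run: Y = 561 on the AD curve gives 561 = 677 − 4P, so P = 29.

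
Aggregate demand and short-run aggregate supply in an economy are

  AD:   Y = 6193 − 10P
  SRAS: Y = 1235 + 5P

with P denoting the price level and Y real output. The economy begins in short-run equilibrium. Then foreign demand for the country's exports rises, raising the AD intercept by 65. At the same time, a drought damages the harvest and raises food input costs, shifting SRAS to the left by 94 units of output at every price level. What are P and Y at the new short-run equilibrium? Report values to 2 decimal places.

After both shocks: AD is Y = 6258 − 10P and SRAS is Y = 1141 + 5P.
Setting them equal: 5117 = 15P, so P = 341.13.
Substituting into AD, Y = 2846.67.

P = 341.13, Y = 2846.67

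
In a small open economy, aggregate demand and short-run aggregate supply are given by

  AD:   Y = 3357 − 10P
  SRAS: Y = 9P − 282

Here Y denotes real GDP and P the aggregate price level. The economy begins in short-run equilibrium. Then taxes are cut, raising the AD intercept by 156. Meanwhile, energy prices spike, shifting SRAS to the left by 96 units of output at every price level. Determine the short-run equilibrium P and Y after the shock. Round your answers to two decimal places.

P = 204.79, Y = 1465.11

After both shocks: AD is Y = 3513 − 10P and SRAS is Y = 9P − 378.
Setting them equal: 3891 = 19P, so P = 204.79.
Substituting into AD, Y = 1465.11.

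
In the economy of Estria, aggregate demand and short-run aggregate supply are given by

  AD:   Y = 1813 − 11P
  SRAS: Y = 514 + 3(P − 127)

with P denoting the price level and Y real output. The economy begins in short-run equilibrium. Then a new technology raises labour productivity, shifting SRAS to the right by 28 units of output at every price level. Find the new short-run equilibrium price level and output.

P = 118, Y = 515

This is a positive supply shock: SRAS shifts right.
New SRAS: Y = 161 + 3P.
Set AD = SRAS: 1813 − 11P = 161 + 3P, so 1652 = 14P and P = 118.
Y = 1813 − 11·118 = 515.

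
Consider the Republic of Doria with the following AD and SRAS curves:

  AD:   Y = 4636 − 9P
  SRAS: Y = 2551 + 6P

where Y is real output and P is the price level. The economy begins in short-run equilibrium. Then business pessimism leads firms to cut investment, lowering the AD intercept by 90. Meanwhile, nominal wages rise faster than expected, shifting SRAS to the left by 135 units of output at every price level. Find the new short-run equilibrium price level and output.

P = 142, Y = 3268

After both shocks: AD is Y = 4546 − 9P and SRAS is Y = 2416 + 6P.
Setting them equal: 2130 = 15P, so P = 142.
Y = 4546 − 9·142 = 3268.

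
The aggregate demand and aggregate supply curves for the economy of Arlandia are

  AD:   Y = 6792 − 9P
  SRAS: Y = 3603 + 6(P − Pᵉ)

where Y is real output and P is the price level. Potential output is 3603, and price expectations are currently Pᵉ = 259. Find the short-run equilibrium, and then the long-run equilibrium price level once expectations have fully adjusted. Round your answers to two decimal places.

Short run: P = 316.20, Y = 3946.20. Long run: P = 354.33.

Short run: with Pᵉ = 259, SRAS is Y = 2049 + 6P. Setting AD = SRAS gives 4743 = 15P, so P = 316.20 and Y = 6792 − 9P = 3946.20.
Output 3946.20 is above potential 3603, so over time expected prices rise and SRAS shifts left until Y returns to 3603.
Long run: Y = 3603 on the AD curve gives 3603 = 6792 − 9P, so P = 354.33.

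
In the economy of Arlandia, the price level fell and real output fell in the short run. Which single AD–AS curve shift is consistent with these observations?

P fell and Y fell. An AD shift moves P and Y in the same direction; an SRAS shift moves them in opposite directions.
Here P and Y moved in the same direction, so the AD curve shifted.
Since Y fell, AD shifted left.

AD shifted left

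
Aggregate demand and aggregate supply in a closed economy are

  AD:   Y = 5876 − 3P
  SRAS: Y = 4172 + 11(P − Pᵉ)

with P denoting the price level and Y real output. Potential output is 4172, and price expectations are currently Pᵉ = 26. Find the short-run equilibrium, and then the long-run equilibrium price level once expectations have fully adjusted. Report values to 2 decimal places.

Short run: P = 142.14, Y = 5449.57. Long run: P = 568.00.

Short run: with Pᵉ = 26, SRAS is Y = 3886 + 11P. Setting AD = SRAS gives 1990 = 14P, so P = 142.14 and Y = 5876 − 3P = 5449.57.
Output 5449.57 is above potential 4172, so over time expected prices rise and SRAS shifts left until Y returns to 4172.
Long run: Y = 4172 on the AD curve gives 4172 = 5876 − 3P, so P = 568.00.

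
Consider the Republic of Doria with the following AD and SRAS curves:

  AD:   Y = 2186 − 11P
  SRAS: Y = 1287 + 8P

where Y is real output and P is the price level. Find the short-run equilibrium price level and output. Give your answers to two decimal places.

P = 47.32, Y = 1665.53

Set AD = SRAS: 2186 − 11P = 1287 + 8P, so 899 = 19P and P = 47.32.
Substituting into AD, Y = 2186 − 11P = 1665.53.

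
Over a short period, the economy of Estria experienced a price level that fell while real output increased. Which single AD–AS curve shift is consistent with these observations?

P fell and Y rose. An AD shift moves P and Y in the same direction; an SRAS shift moves them in opposite directions.
Here P and Y moved in opposite directions, so the SRAS curve shifted.
Since Y rose, SRAS shifted right.

SRAS shifted right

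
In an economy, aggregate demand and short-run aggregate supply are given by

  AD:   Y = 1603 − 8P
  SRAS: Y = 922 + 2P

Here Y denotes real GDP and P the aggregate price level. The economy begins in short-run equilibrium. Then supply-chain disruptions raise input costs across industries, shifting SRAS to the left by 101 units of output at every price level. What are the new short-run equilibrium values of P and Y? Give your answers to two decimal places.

This is a negative supply shock: SRAS shifts left.
New SRAS: Y = 821 + 2P.
Set AD = SRAS: 1603 − 8P = 821 + 2P, so 782 = 10P and P = 78.20.
Substituting into AD, Y = 977.40.

P = 78.20, Y = 977.40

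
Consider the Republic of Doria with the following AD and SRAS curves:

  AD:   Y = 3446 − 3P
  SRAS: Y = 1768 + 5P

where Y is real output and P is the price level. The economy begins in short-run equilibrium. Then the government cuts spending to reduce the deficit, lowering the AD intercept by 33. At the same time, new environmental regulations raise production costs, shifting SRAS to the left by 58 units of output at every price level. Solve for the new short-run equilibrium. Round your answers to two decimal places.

After both shocks: AD is Y = 3413 − 3P and SRAS is Y = 1710 + 5P.
Setting them equal: 1703 = 8P, so P = 212.88.
Substituting into AD, Y = 2774.38.

P = 212.88, Y = 2774.38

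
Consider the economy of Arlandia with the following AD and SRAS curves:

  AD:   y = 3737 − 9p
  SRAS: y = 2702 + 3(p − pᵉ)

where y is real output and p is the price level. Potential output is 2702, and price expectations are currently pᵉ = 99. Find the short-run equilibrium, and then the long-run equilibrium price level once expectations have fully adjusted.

Short run: p = 111, y = 2738. Long run: p = 115.

Short run: with pᵉ = 99, SRAS is y = 2405 + 3p. Setting AD = SRAS gives 1332 = 12p, so p = 111 and y = 3737 − 9·111 = 2738.
Output 2738 is above potential 2702, so over time expected prices rise and SRAS shifts left until y returns to 2702.
Long run: y = 2702 on the AD curve gives 2702 = 3737 − 9p, so p = 115.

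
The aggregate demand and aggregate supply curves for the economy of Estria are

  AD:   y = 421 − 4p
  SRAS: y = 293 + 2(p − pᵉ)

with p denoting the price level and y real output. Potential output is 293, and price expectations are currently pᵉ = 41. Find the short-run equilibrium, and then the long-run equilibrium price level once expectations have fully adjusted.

Short run: with pᵉ = 41, SRAS is y = 211 + 2p. Setting AD = SRAS gives 210 = 6p, so p = 35 and y = 421 − 4·35 = 281.
Output 281 is below potential 293, so over time expected prices fall and SRAS shifts right until y returns to 293.
Long run: y = 293 on the AD curve gives 293 = 421 − 4p, so p = 32.

Short run: p = 35, y = 281. Long run: p = 32.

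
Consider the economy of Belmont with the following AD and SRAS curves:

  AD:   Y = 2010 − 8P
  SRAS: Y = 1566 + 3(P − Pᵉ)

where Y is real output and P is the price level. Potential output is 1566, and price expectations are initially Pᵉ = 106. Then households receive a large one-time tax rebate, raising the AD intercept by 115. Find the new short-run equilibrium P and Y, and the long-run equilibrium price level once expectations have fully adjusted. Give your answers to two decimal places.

Short run: P = 79.73, Y = 1487.18. Long run: P = 69.88.

AD shifts right: new AD is Y = 2125 − 8P. With Pᵉ = 106, SRAS is Y = 1248 + 3P.
Short run: 2125 − 8P = 1248 + 3P gives 877 = 11P, so P = 79.73 and Y = 2125 − 8P = 1487.18.
Y = 1487.18 is below potential 1566; expectations adjust and SRAS shifts right until Y = 1566.
Long run: on the new AD curve, 1566 = 2125 − 8P gives P = 69.88.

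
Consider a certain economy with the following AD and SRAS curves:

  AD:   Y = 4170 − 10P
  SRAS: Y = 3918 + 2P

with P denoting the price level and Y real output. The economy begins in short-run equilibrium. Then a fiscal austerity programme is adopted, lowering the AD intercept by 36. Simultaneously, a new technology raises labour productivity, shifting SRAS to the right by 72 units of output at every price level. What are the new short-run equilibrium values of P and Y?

P = 12, Y = 4014

After both shocks: AD is Y = 4134 − 10P and SRAS is Y = 3990 + 2P.
Setting them equal: 144 = 12P, so P = 12.
Y = 4134 − 10·12 = 4014.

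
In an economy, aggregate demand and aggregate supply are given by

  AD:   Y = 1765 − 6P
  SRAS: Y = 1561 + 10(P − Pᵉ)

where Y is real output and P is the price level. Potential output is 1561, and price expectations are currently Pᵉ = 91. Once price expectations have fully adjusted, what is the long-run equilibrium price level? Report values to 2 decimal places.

Short run: with Pᵉ = 91, SRAS is Y = 651 + 10P. Setting AD = SRAS gives 1114 = 16P, so P = 69.63 and Y = 1765 − 6P = 1347.25.
Output 1347.25 is below potential 1561, so over time expected prices fall and SRAS shifts right until Y returns to 1561.
Long run: Y = 1561 on the AD curve gives 1561 = 1765 − 6P, so P = 34.00.

Long-run P = 34.00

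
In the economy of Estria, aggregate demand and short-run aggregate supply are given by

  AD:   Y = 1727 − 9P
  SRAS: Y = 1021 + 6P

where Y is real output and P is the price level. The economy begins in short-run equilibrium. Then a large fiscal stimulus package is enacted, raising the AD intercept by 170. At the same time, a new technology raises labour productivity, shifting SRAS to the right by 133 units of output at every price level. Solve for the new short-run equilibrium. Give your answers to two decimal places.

After both shocks: AD is Y = 1897 − 9P and SRAS is Y = 1154 + 6P.
Setting them equal: 743 = 15P, so P = 49.53.
Substituting into AD, Y = 1451.20.

P = 49.53, Y = 1451.20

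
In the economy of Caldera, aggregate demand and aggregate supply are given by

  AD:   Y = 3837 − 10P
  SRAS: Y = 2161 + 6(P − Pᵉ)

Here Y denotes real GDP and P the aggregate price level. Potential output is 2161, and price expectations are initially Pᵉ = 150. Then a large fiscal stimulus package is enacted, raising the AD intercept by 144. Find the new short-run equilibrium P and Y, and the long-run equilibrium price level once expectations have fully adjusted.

AD shifts right: new AD is Y = 3981 − 10P. With Pᵉ = 150, SRAS is Y = 1261 + 6P.
Short run: 3981 − 10P = 1261 + 6P gives 2720 = 16P, so P = 170 and Y = 3981 − 10·170 = 2281.
Y = 2281 is above potential 2161; expectations adjust and SRAS shifts left until Y = 2161.
Long run: on the new AD curve, 2161 = 3981 − 10P gives P = 182.

Short run: P = 170, Y = 2281. Long run: P = 182.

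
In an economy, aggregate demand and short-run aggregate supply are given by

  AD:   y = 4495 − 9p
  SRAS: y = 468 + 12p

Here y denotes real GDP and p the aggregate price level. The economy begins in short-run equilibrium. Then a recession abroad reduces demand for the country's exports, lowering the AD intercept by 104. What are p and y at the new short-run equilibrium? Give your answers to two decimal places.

p = 186.81, y = 2709.71

This is a negative demand shock: AD shifts left.
New AD: y = 4391 − 9p.
Set AD = SRAS: 4391 − 9p = 468 + 12p, so 3923 = 21p and p = 186.81.
Substituting into AD, y = 2709.71.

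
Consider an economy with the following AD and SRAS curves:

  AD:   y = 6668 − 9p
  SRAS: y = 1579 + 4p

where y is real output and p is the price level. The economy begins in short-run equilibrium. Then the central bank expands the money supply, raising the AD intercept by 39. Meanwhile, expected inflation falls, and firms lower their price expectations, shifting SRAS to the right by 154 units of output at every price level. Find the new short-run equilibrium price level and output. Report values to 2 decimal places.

After both shocks: AD is y = 6707 − 9p and SRAS is y = 1733 + 4p.
Setting them equal: 4974 = 13p, so p = 382.62.
Substituting into AD, y = 3263.46.

p = 382.62, y = 3263.46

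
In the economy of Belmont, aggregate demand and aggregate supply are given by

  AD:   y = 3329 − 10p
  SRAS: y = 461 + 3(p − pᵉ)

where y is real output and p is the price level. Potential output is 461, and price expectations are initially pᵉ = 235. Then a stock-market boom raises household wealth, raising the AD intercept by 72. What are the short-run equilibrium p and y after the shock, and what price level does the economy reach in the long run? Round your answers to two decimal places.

AD shifts right: new AD is y = 3401 − 10p. With pᵉ = 235, SRAS is y = 3p − 244.
Short run: 3401 − 10p = 3p − 244 gives 3645 = 13p, so p = 280.38 and y = 3401 − 10p = 597.15.
y = 597.15 is above potential 461; expectations adjust and SRAS shifts left until y = 461.
Long run: on the new AD curve, 461 = 3401 − 10p gives p = 294.00.

Short run: p = 280.38, y = 597.15. Long run: p = 294.00.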